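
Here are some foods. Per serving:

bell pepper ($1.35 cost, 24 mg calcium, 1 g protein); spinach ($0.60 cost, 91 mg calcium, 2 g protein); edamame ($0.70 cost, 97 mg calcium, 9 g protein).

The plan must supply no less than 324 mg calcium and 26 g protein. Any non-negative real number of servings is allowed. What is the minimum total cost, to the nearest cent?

bell pepper only: max(324/24, 26/1) = 26 servings → $35.10.
spinach only: max(324/91, 26/2) = 13 servings → $7.80.
edamame only: max(324/97, 26/9) = 3.34 servings → $2.34.
bell pepper + spinach: intersection lies outside the first quadrant.
bell pepper + edamame with both tight: 3.311 servings and 2.521 servings → $6.23.
spinach + edamame with both tight: 0.6304 servings and 2.749 servings → $2.30.
Cheapest feasible corner: $2.30.

$2.30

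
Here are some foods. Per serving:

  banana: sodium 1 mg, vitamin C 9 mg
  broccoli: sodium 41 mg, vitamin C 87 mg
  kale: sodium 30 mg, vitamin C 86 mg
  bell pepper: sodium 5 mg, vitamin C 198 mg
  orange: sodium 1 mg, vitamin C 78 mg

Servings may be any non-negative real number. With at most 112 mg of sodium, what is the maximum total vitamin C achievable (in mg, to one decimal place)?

Vitamin C per mg sodium: orange 78, bell pepper 39.6, banana 9, kale 2.867, broccoli 2.122.
With no serving limits, spend the whole sodium allowance on orange: 112 mg / 1 mg × 78 mg = 8736.0 mg.

8736.0 mg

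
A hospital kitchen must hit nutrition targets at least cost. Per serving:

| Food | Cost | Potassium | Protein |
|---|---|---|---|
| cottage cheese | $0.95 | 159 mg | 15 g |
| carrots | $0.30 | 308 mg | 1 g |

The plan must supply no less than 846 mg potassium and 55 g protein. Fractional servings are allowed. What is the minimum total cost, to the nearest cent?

$3.69

This is a tiny linear program; its minimum lies at a vertex of the feasible set. List the vertices and price them.
cottage cheese only: max(846/159, 55/15) = 5.321 servings → $5.05.
carrots only: max(846/308, 55/1) = 55 servings → $16.50.
cottage cheese + carrots with both tight: 3.608 servings and 0.8843 servings → $3.69.
So the least-cost plan costs $3.69.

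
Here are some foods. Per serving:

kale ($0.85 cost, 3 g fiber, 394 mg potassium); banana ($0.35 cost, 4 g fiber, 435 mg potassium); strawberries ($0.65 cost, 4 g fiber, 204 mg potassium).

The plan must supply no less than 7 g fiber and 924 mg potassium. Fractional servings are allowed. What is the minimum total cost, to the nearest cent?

$0.74

kale only: max(7/3, 924/394) = 2.345 servings → $1.99.
banana only: max(7/4, 924/435) = 2.124 servings → $0.74.
strawberries only: max(7/4, 924/204) = 4.529 servings → $2.94.
kale + banana with both targets exact would need a negative amount; discard.
kale + strawberries: intersection lies outside the first quadrant.
banana + strawberries with both targets exact would need a negative amount; discard.
The minimum over all feasible corners is $0.74.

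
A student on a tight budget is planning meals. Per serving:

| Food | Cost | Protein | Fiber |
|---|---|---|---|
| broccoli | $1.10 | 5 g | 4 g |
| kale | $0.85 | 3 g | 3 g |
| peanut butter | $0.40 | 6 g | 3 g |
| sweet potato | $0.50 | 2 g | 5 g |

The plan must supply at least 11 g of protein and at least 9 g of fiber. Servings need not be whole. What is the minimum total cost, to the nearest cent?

$1.05

broccoli only: max(11/5, 9/4) = 2.25 servings → $2.48.
kale only: max(11/3, 9/3) = 3.667 servings → $3.12.
peanut butter only: max(11/6, 9/3) = 3 servings → $1.20.
sweet potato only: max(11/2, 9/5) = 5.5 servings → $2.75.
broccoli + kale with both tight: 2 servings and 0.3333 servings → $2.48.
broccoli + peanut butter: intersection lies outside the first quadrant.
broccoli + sweet potato with both tight: 2.176 servings and 0.05882 servings → $2.42.
kale + peanut butter with both tight: 2.333 servings and 0.6667 servings → $2.25.
kale + sweet potato: the both-tight solution has a negative serving — not a feasible corner.
peanut butter + sweet potato with both tight: 1.542 servings and 0.875 servings → $1.05.
Cheapest feasible corner: $1.05.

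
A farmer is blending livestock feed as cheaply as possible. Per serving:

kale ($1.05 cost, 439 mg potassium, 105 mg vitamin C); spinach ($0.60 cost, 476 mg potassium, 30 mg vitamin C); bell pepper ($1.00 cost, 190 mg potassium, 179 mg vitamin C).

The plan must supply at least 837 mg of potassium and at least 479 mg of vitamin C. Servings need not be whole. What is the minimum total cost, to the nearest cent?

$3.00

For a min-cost LP with two ≥-constraints, a basic feasible solution has at most two positive variables.
kale only: max(837/439, 479/105) = 4.562 servings → $4.79.
spinach only: max(837/476, 479/30) = 15.97 servings → $9.58.
bell pepper only: max(837/190, 479/179) = 4.405 servings → $4.41.
kale + spinach: intersection lies outside the first quadrant.
kale + bell pepper with both tight: 1.003 servings and 2.088 servings → $3.14.
spinach + bell pepper with both tight: 0.7397 servings and 2.552 servings → $3.00.
Cheapest feasible corner: $3.00.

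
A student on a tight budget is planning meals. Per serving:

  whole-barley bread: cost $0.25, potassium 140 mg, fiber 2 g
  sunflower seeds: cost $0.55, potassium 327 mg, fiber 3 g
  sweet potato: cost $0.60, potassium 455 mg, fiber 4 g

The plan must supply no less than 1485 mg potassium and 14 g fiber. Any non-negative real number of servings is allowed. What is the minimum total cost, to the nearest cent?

$2.04

A basic optimal solution has at most two foods positive. Try each food alone and each pair with both targets met exactly.
whole-barley bread only: max(1485/140, 14/2) = 10.61 servings → $2.65.
sunflower seeds only: max(1485/327, 14/3) = 4.667 servings → $2.57.
sweet potato only: max(1485/455, 14/4) = 3.5 servings → $2.10.
whole-barley bread + sunflower seeds with both tight: 0.5256 servings and 4.316 servings → $2.51.
whole-barley bread + sweet potato with both tight: 1.229 servings and 2.886 servings → $2.04.
sunflower seeds + sweet potato: the both-tight solution has a negative serving — not a feasible corner.
So the least-cost plan costs $2.04.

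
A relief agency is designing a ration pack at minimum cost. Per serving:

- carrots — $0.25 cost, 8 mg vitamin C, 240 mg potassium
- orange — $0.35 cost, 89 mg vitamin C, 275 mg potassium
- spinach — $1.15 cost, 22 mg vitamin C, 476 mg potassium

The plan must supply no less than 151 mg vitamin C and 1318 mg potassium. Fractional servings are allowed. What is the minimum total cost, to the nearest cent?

$1.46

Check every corner: each single food scaled to meet both minima, and each pair solved so both constraints bind.
carrots only: max(151/8, 1318/240) = 18.88 servings → $4.72.
orange only: max(151/89, 1318/275) = 4.793 servings → $1.68.
spinach only: max(151/22, 1318/476) = 6.864 servings → $7.89.
carrots + orange with both tight: 3.955 servings and 1.341 servings → $1.46.
carrots + spinach: the both-tight solution has a negative serving — not a feasible corner.
orange + spinach with both tight: 1.181 servings and 2.087 servings → $2.81.
The minimum over all feasible corners is $1.46.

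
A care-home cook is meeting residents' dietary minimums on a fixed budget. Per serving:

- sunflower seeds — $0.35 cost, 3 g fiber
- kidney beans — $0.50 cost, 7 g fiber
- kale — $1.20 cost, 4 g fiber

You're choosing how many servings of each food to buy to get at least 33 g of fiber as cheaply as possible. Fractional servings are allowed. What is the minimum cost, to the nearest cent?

$2.36

Cost per g of fiber: kidney beans $0.0714, sunflower seeds $0.1167, kale $0.3000.
With no serving limits, use only kidney beans: 33 g / 7 g = 4.714 servings × $0.50 = $2.36.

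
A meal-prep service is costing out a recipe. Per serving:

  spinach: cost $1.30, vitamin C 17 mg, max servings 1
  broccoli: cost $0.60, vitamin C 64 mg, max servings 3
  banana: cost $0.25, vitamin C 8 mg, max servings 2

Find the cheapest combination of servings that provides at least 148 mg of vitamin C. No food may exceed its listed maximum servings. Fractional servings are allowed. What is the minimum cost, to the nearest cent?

$1.39

Cost per mg of vitamin C: broccoli $0.0094, banana $0.0312, spinach $0.0765.
Take 2.312 servings of broccoli: +148.0 mg vitamin C for $1.39 (total $1.39, still need 0.0 mg).
Filling from the cheapest source first is optimal under one linear minimum: $1.39.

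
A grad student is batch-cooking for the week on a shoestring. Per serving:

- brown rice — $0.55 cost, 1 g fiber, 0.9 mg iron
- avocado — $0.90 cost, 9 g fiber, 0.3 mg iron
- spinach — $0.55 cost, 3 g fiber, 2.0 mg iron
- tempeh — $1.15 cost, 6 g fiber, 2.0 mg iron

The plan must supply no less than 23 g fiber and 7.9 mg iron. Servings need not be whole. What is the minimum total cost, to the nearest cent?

At the optimum either one food covers both requirements or two foods hit both targets exactly; no other combination can be cheaper.
brown rice only: max(23/1, 7.9/0.9) = 23 servings → $12.65.
avocado only: max(23/9, 7.9/0.3) = 26.33 servings → $23.70.
spinach only: max(23/3, 7.9/2.0) = 7.667 servings → $4.22.
tempeh only: max(23/6, 7.9/2.0) = 3.95 servings → $4.54.
brown rice + avocado with both tight: 8.231 servings and 1.641 servings → $6.00.
brown rice + spinach with both targets exact would need a negative amount; discard.
brown rice + tempeh with both tight: 0.4118 servings and 3.765 servings → $4.56.
avocado + spinach with both tight: 1.304 servings and 3.754 servings → $3.24.
avocado + tempeh: the both-tight solution has a negative serving — not a feasible corner.
spinach + tempeh with both tight: 0.2333 servings and 3.717 servings → $4.40.
So the least-cost plan costs $3.24.

$3.24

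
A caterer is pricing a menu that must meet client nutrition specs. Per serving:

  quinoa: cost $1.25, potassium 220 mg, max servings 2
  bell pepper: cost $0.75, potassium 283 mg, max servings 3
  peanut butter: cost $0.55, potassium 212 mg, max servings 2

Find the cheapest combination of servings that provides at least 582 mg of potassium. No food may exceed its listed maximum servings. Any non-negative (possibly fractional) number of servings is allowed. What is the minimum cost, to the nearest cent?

$1.52

Cost per mg of potassium: peanut butter $0.0026, bell pepper $0.0027, quinoa $0.0057.
Take 2 servings of peanut butter: +424.0 mg potassium for $1.10 (total $1.10, still need 158.0 mg).
Take 0.5583 servings of bell pepper: +158.0 mg potassium for $0.42 (total $1.52, still need 0.0 mg).
Greedy by cheapest-per-mg is optimal for a single linear constraint, so the minimum cost is $1.52.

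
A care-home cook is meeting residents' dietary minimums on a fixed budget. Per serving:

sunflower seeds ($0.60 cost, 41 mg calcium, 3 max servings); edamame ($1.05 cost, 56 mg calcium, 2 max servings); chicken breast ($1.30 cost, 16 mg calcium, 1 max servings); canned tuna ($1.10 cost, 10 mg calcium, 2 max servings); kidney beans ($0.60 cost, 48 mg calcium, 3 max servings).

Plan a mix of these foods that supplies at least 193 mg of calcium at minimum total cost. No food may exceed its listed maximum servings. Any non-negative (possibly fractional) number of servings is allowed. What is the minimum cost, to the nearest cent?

Cost per mg of calcium: kidney beans $0.0125, sunflower seeds $0.0146, edamame $0.0187, chicken breast $0.0813, canned tuna $0.1100.
Take 3 servings of kidney beans: +144.0 mg calcium for $1.80 (total $1.80, still need 49.0 mg).
Take 1.195 servings of sunflower seeds: +49.0 mg calcium for $0.72 (total $2.52, still need 0.0 mg).
Greedy by cheapest-per-mg is optimal for a single linear constraint, so the minimum cost is $2.52.

$2.52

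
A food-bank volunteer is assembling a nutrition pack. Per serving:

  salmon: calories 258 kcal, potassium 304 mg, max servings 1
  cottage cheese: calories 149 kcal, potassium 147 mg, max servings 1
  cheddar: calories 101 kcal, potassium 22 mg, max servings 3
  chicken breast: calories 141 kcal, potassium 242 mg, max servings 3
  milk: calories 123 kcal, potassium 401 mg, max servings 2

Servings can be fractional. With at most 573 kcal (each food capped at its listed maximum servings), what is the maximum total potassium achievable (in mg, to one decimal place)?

Potassium per kcal: milk 3.26, chicken breast 1.716, salmon 1.178, cottage cheese 0.9866, cheddar 0.2178.
Take 2 servings of milk: uses 246 kcal, +802.0 mg potassium (running total 802.0 mg).
Take 2.319 servings of chicken breast: uses 327 kcal, +561.2 mg potassium (running total 1363.2 mg).
Greedy by best ratio exhausts the calories allowance optimally: 1363.2 mg.

1363.2 mg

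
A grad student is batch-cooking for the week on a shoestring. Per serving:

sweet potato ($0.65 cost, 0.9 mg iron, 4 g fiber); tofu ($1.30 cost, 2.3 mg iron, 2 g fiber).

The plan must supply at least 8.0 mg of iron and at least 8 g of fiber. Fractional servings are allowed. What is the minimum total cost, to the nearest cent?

$4.57

This is a tiny linear program; its minimum lies at a vertex of the feasible set. List the vertices and price them.
sweet potato only: max(8.0/0.9, 8/4) = 8.889 servings → $5.78.
tofu only: max(8.0/2.3, 8/2) = 4 servings → $5.20.
sweet potato + tofu with both tight: 0.3243 servings and 3.351 servings → $4.57.
The minimum over all feasible corners is $4.57.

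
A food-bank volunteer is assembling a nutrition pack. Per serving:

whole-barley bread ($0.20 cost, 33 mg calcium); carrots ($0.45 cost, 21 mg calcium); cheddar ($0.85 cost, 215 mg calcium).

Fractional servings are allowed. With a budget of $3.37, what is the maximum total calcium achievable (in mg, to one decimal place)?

Calcium per dollar: cheddar 252.9, whole-barley bread 165, carrots 46.67.
With no serving limits, spend the whole cost allowance on cheddar: $3.37 / $0.85 × 215 mg = 852.4 mg.

852.4 mg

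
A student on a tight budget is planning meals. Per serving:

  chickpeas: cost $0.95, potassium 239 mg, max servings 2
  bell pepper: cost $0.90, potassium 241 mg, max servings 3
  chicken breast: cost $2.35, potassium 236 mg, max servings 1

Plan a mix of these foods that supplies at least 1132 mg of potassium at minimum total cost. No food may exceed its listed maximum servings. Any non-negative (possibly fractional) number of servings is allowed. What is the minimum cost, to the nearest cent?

Cost per mg of potassium: bell pepper $0.0037, chickpeas $0.0040, chicken breast $0.0100.
Take 3 servings of bell pepper: +723.0 mg potassium for $2.70 (total $2.70, still need 409.0 mg).
Take 1.711 servings of chickpeas: +409.0 mg potassium for $1.63 (total $4.33, still need 0.0 mg).
Filling from the cheapest source first is optimal under one linear minimum: $4.33.

$4.33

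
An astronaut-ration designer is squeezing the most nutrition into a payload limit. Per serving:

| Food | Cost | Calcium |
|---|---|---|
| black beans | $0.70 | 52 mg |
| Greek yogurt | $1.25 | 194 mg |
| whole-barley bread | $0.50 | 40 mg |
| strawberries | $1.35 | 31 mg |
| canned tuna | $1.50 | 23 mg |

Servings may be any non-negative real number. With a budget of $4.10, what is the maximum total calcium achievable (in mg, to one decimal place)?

Calcium per dollar: Greek yogurt 155.2, whole-barley bread 80, black beans 74.29, strawberries 22.96, canned tuna 15.33.
With no serving limits, spend the whole cost allowance on Greek yogurt: $4.10 / $1.25 × 194 mg = 636.3 mg.

636.3 mg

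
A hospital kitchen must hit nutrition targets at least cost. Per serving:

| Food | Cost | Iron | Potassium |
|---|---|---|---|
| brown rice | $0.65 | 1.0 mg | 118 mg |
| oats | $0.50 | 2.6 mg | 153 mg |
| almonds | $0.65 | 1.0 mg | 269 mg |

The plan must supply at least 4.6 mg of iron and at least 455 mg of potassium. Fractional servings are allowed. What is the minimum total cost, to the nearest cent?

$1.29

An LP optimum is at a vertex; with two nutrient constraints at most two foods are used. Check each candidate.
brown rice only: max(4.6/1.0, 455/118) = 4.6 servings → $2.99.
oats only: max(4.6/2.6, 455/153) = 2.974 servings → $1.49.
almonds only: max(4.6/1.0, 455/269) = 4.6 servings → $2.99.
brown rice + oats with both tight: 3.116 servings and 0.5709 servings → $2.31.
brown rice + almonds: the both-tight solution has a negative serving — not a feasible corner.
oats + almonds with both tight: 1.432 servings and 0.877 servings → $1.29.
So the least-cost plan costs $1.29.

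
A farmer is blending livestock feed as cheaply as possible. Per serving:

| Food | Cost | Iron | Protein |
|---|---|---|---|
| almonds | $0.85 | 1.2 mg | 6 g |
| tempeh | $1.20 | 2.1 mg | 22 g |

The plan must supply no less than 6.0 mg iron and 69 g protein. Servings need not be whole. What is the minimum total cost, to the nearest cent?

Two binding constraints pin down two serving amounts, so the optimal mix uses at most two foods. The candidates are each food alone (scaled to the tighter of iron/protein) and each pair with both constraints tight.
almonds only: max(6.0/1.2, 69/6) = 11.5 servings → $9.78.
tempeh only: max(6.0/2.1, 69/22) = 3.136 servings → $3.76.
almonds + tempeh: the both-tight solution has a negative serving — not a feasible corner.
The minimum over all feasible corners is $3.76.

$3.76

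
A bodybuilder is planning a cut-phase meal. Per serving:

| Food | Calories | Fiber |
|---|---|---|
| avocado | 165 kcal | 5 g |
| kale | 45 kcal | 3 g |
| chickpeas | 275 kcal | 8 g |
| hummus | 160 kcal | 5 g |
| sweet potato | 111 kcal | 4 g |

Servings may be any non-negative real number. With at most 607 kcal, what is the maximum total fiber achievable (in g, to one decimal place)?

Fiber per kcal: kale 0.06667, sweet potato 0.03604, hummus 0.03125, avocado 0.0303, chickpeas 0.02909.
With no serving limits, spend the whole calories allowance on kale: 607 kcal / 45 kcal × 3 g = 40.5 g.

40.5 g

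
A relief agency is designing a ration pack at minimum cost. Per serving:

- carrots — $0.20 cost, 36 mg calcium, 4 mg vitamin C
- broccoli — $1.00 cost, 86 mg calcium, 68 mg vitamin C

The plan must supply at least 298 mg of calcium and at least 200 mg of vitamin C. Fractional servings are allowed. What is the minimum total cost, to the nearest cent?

carrots only: max(298/36, 200/4) = 50 servings → $10.00.
broccoli only: max(298/86, 200/68) = 3.465 servings → $3.47.
carrots + broccoli with both tight: 1.456 servings and 2.856 servings → $3.15.
The minimum over all feasible corners is $3.15.

$3.15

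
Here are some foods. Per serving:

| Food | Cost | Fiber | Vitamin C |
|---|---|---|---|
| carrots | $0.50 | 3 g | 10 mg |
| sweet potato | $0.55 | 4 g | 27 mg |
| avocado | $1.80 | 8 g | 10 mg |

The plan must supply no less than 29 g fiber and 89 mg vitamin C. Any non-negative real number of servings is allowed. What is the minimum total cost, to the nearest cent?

$3.99

With two linear requirements the optimum uses one or two foods; enumerate the corners.
carrots only: max(29/3, 89/10) = 9.667 servings → $4.83.
sweet potato only: max(29/4, 89/27) = 7.25 servings → $3.99.
avocado only: max(29/8, 89/10) = 8.9 servings → $16.02.
carrots + sweet potato with both targets exact would need a negative amount; discard.
carrots + avocado with both tight: 8.44 servings and 0.46 servings → $5.05.
sweet potato + avocado with both tight: 2.398 servings and 2.426 servings → $5.69.
Cheapest feasible corner: $3.99.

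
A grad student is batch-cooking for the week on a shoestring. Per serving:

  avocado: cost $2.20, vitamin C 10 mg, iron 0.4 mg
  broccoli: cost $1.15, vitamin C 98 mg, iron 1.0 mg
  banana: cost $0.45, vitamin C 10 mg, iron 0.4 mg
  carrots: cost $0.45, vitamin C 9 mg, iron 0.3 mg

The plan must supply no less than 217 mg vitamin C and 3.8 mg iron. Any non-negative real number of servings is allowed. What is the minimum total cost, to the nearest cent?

$4.32

A basic optimal solution has at most two foods positive. Try each food alone and each pair with both targets met exactly.
avocado only: max(217/10, 3.8/0.4) = 21.7 servings → $47.74.
broccoli only: max(217/98, 3.8/1.0) = 3.8 servings → $4.37.
banana only: max(217/10, 3.8/0.4) = 21.7 servings → $9.77.
carrots only: max(217/9, 3.8/0.3) = 24.11 servings → $10.85.
avocado + broccoli with both tight: 5.322 servings and 1.671 servings → $13.63.
avocado + banana (both tight): parallel constraints — no distinct corner.
avocado + carrots: the both-tight solution has a negative serving — not a feasible corner.
broccoli + banana with both tight: 1.671 servings and 5.322 servings → $4.32.
broccoli + carrots with both tight: 1.515 servings and 7.618 servings → $5.17.
banana + carrots with both targets exact would need a negative amount; discard.
So the least-cost plan costs $4.32.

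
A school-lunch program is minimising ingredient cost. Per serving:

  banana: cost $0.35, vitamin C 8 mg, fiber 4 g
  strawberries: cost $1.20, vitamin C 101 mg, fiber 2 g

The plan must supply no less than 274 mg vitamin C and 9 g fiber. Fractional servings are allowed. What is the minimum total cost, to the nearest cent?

Check every corner: each single food scaled to meet both minima, and each pair solved so both constraints bind.
banana only: max(274/8, 9/4) = 34.25 servings → $11.99.
strawberries only: max(274/101, 9/2) = 4.5 servings → $5.40.
banana + strawberries with both tight: 0.9304 servings and 2.639 servings → $3.49.
The minimum over all feasible corners is $3.49.

$3.49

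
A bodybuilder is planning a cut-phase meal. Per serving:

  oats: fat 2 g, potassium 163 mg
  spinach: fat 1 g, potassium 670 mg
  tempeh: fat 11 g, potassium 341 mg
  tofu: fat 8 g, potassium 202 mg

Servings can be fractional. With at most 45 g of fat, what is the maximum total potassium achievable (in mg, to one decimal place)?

30150.0 mg

Potassium per g fat: spinach 670, oats 81.5, tempeh 31, tofu 25.25.
With no serving limits, spend the whole fat allowance on spinach: 45 g / 1 g × 670 mg = 30150.0 mg.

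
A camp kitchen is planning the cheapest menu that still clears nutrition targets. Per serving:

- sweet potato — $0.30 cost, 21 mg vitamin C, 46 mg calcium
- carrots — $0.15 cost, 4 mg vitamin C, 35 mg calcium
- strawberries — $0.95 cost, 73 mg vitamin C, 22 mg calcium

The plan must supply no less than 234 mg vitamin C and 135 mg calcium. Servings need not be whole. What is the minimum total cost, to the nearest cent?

$3.09

Check every corner: each single food scaled to meet both minima, and each pair solved so both constraints bind.
sweet potato only: max(234/21, 135/46) = 11.14 servings → $3.34.
carrots only: max(234/4, 135/35) = 58.5 servings → $8.78.
strawberries only: max(234/73, 135/22) = 6.136 servings → $5.83.
sweet potato + carrots: intersection lies outside the first quadrant.
sweet potato + strawberries with both tight: 1.625 servings and 2.738 servings → $3.09.
carrots + strawberries with both tight: 1.908 servings and 3.101 servings → $3.23.
Cheapest feasible corner: $3.09.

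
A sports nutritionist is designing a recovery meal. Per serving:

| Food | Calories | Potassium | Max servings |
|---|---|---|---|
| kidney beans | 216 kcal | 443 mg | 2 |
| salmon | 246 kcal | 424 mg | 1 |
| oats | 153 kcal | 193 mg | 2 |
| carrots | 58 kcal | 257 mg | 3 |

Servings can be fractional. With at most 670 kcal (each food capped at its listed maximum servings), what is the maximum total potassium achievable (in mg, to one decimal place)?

1767.3 mg

Potassium per kcal: carrots 4.431, kidney beans 2.051, salmon 1.724, oats 1.261.
Take 3 servings of carrots: uses 174 kcal, +771.0 mg potassium (running total 771.0 mg).
Take 2 servings of kidney beans: uses 432 kcal, +886.0 mg potassium (running total 1657.0 mg).
Take 0.2602 servings of salmon: uses 64 kcal, +110.3 mg potassium (running total 1767.3 mg).
Filling greedily by potassium-per-kcal is optimal for one linear limit, giving 1767.3 mg.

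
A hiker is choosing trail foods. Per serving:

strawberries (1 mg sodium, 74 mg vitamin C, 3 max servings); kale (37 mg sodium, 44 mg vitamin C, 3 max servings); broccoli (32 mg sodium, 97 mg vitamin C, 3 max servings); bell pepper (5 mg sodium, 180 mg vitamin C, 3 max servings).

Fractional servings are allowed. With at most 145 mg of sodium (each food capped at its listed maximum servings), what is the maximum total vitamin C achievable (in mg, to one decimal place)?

1089.9 mg

Vitamin C per mg sodium: strawberries 74, bell pepper 36, broccoli 3.031, kale 1.189.
Take 3 servings of strawberries: uses 3 mg sodium, +222.0 mg vitamin C (running total 222.0 mg).
Take 3 servings of bell pepper: uses 15 mg sodium, +540.0 mg vitamin C (running total 762.0 mg).
Take 3 servings of broccoli: uses 96 mg sodium, +291.0 mg vitamin C (running total 1053.0 mg).
Take 0.8378 servings of kale: uses 31 mg sodium, +36.9 mg vitamin C (running total 1089.9 mg).
Filling greedily by vitamin C-per-mg sodium is optimal for one linear limit, giving 1089.9 mg.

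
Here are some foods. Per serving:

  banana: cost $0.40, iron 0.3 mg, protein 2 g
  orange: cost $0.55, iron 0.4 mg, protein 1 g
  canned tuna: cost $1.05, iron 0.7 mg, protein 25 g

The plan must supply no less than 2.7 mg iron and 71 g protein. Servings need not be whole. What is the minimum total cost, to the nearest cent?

For a min-cost LP with two ≥-constraints, a basic feasible solution has at most two positive variables.
banana only: max(2.7/0.3, 71/2) = 35.5 servings → $14.20.
orange only: max(2.7/0.4, 71/1) = 71 servings → $39.05.
canned tuna only: max(2.7/0.7, 71/25) = 3.857 servings → $4.05.
banana + orange: the both-tight solution has a negative serving — not a feasible corner.
banana + canned tuna with both tight: 2.918 servings and 2.607 servings → $3.90.
orange + canned tuna with both tight: 1.914 servings and 2.763 servings → $3.95.
So the least-cost plan costs $3.90.

$3.90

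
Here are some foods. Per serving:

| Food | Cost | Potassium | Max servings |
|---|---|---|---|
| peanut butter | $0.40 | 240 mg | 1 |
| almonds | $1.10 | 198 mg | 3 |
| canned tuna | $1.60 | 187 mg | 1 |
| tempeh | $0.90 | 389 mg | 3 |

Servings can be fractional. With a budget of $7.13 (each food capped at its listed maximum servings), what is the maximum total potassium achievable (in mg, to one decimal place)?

2086.3 mg

Potassium per dollar: peanut butter 600, tempeh 432.2, almonds 180, canned tuna 116.9.
Take 1 serving of peanut butter: spends $0.40, +240.0 mg potassium (running total 240.0 mg).
Take 3 servings of tempeh: spends $2.70, +1167.0 mg potassium (running total 1407.0 mg).
Take 3 servings of almonds: spends $3.30, +594.0 mg potassium (running total 2001.0 mg).
Take 0.4562 servings of canned tuna: spends $0.73, +85.3 mg potassium (running total 2086.3 mg).
Filling greedily by potassium-per-dollar is optimal for one linear limit, giving 2086.3 mg.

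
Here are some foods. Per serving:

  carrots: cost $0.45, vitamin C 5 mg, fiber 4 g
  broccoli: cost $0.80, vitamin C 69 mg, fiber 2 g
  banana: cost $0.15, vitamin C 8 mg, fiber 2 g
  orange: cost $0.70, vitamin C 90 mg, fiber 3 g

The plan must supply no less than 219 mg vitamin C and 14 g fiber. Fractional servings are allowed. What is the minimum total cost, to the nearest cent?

carrots only: max(219/5, 14/4) = 43.8 servings → $19.71.
broccoli only: max(219/69, 14/2) = 7 servings → $5.60.
banana only: max(219/8, 14/2) = 27.38 servings → $4.11.
orange only: max(219/90, 14/3) = 4.667 servings → $3.27.
carrots + broccoli with both tight: 1.985 servings and 3.03 servings → $3.32.
carrots + banana: intersection lies outside the first quadrant.
carrots + orange with both tight: 1.748 servings and 2.336 servings → $2.42.
broccoli + banana with both tight: 2.672 servings and 4.328 servings → $2.79.
broccoli + orange with both targets exact would need a negative amount; discard.
banana + orange with both tight: 3.865 servings and 2.09 servings → $2.04.
Cheapest feasible corner: $2.04.

$2.04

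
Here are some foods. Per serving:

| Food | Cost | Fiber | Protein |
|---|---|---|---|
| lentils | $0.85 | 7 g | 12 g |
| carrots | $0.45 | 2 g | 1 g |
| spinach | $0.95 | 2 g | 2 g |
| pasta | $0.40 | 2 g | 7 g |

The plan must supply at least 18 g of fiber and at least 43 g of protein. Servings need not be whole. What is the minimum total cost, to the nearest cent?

$2.72

The cheapest plan sits at a corner of the feasible region — with two constraints it uses at most two foods.
lentils only: max(18/7, 43/12) = 3.583 servings → $3.05.
carrots only: max(18/2, 43/1) = 43 servings → $19.35.
spinach only: max(18/2, 43/2) = 21.5 servings → $20.43.
pasta only: max(18/2, 43/7) = 9 servings → $3.60.
lentils + carrots: the both-tight solution has a negative serving — not a feasible corner.
lentils + spinach: the both-tight solution has a negative serving — not a feasible corner.
lentils + pasta with both tight: 1.6 servings and 3.4 servings → $2.72.
carrots + spinach: the both-tight solution has a negative serving — not a feasible corner.
carrots + pasta with both tight: 3.333 servings and 5.667 servings → $3.77.
spinach + pasta with both tight: 4 servings and 5 servings → $5.80.
The minimum over all feasible corners is $2.72.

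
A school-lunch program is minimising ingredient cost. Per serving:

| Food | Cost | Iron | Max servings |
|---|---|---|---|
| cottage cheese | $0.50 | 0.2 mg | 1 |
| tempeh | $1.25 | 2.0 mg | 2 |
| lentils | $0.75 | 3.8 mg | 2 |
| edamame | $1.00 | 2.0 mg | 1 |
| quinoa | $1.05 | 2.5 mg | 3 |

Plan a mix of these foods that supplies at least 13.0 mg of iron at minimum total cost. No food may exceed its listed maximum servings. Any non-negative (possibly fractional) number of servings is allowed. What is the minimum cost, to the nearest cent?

$3.77

Cost per mg of iron: lentils $0.1974, quinoa $0.4200, edamame $0.5000, tempeh $0.6250, cottage cheese $2.5000.
Take 2 servings of lentils: +7.6 mg iron for $1.50 (total $1.50, still need 5.4 mg).
Take 2.16 servings of quinoa: +5.4 mg iron for $2.27 (total $3.77, still need 0.0 mg).
Filling from the cheapest source first is optimal under one linear minimum: $3.77.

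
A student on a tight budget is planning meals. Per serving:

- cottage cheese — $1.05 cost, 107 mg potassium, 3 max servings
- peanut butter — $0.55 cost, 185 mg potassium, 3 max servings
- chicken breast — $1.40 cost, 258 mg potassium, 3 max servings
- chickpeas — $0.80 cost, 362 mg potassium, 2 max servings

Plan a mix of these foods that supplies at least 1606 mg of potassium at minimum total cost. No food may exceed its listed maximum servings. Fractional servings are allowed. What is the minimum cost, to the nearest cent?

$5.02

Cost per mg of potassium: chickpeas $0.0022, peanut butter $0.0030, chicken breast $0.0054, cottage cheese $0.0098.
Take 2 servings of chickpeas: +724.0 mg potassium for $1.60 (total $1.60, still need 882.0 mg).
Take 3 servings of peanut butter: +555.0 mg potassium for $1.65 (total $3.25, still need 327.0 mg).
Take 1.267 servings of chicken breast: +327.0 mg potassium for $1.77 (total $5.02, still need 0.0 mg).
Greedy by cheapest-per-mg is optimal for a single linear constraint, so the minimum cost is $5.02.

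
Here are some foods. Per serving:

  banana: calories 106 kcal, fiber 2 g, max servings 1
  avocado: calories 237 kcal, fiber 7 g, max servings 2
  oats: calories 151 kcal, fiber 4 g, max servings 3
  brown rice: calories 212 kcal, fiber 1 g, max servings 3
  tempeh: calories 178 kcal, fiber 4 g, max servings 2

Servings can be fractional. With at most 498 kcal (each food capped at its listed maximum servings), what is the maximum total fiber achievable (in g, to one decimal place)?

Fiber per kcal: avocado 0.02954, oats 0.02649, tempeh 0.02247, banana 0.01887, brown rice 0.004717.
Take 2 servings of avocado: uses 474 kcal, +14.0 g fiber (running total 14.0 g).
Take 0.1589 servings of oats: uses 24 kcal, +0.6 g fiber (running total 14.6 g).
Filling greedily by fiber-per-kcal is optimal for one linear limit, giving 14.6 g.

14.6 g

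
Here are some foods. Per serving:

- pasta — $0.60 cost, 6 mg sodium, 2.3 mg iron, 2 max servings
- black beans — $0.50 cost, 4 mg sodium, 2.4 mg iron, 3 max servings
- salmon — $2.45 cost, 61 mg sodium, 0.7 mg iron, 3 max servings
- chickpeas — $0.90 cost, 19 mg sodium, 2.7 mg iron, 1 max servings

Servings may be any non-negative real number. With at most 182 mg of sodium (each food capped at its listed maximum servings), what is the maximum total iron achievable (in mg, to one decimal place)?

Iron per mg sodium: black beans 0.6, pasta 0.3833, chickpeas 0.1421, salmon 0.01148.
Take 3 servings of black beans: uses 12 mg sodium, +7.2 mg iron (running total 7.2 mg).
Take 2 servings of pasta: uses 12 mg sodium, +4.6 mg iron (running total 11.8 mg).
Take 1 serving of chickpeas: uses 19 mg sodium, +2.7 mg iron (running total 14.5 mg).
Take 2.279 servings of salmon: uses 139 mg sodium, +1.6 mg iron (running total 16.1 mg).
Greedy by best ratio exhausts the sodium allowance optimally: 16.1 mg.

16.1 mg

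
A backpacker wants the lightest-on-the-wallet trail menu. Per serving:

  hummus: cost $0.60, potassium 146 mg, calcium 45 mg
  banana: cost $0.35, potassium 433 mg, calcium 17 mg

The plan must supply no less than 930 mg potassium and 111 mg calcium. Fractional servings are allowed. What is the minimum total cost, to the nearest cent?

$1.67

Two binding constraints pin down two serving amounts, so the optimal mix uses at most two foods. The candidates are each food alone (scaled to the tighter of potassium/calcium) and each pair with both constraints tight.
hummus only: max(930/146, 111/45) = 6.37 servings → $3.82.
banana only: max(930/433, 111/17) = 6.529 servings → $2.29.
hummus + banana with both tight: 1.897 servings and 1.508 servings → $1.67.
Cheapest feasible corner: $1.67.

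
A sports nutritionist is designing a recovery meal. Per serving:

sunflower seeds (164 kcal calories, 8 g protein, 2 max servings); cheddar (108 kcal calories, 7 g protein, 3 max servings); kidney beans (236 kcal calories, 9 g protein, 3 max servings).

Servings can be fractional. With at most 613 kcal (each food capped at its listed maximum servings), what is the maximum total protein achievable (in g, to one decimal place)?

35.1 g

Protein per kcal: cheddar 0.06481, sunflower seeds 0.04878, kidney beans 0.03814.
Take 3 servings of cheddar: uses 324 kcal, +21.0 g protein (running total 21.0 g).
Take 1.762 servings of sunflower seeds: uses 289 kcal, +14.1 g protein (running total 35.1 g).
Greedy by best ratio exhausts the calories allowance optimally: 35.1 g.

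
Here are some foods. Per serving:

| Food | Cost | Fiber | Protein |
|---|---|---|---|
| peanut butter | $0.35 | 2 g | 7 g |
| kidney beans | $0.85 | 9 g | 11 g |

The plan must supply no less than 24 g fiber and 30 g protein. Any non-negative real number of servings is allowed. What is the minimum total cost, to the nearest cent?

$2.29

For a min-cost LP with two ≥-constraints, a basic feasible solution has at most two positive variables.
peanut butter only: max(24/2, 30/7) = 12 servings → $4.20.
kidney beans only: max(24/9, 30/11) = 2.727 servings → $2.32.
peanut butter + kidney beans with both tight: 0.1463 servings and 2.634 servings → $2.29.
So the least-cost plan costs $2.29.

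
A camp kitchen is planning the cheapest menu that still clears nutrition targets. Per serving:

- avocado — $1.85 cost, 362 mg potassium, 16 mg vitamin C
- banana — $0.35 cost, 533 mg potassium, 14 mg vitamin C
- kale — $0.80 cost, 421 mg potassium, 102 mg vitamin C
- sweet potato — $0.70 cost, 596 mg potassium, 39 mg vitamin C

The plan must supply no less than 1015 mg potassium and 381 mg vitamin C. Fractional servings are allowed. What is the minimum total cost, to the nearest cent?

The cheapest plan sits at a corner of the feasible region — with two constraints it uses at most two foods.
avocado only: max(1015/362, 381/16) = 23.81 servings → $44.05.
banana only: max(1015/533, 381/14) = 27.21 servings → $9.53.
kale only: max(1015/421, 381/102) = 3.735 servings → $2.99.
sweet potato only: max(1015/596, 381/39) = 9.769 servings → $6.84.
avocado + banana: the both-tight solution has a negative serving — not a feasible corner.
avocado + kale with both targets exact would need a negative amount; discard.
avocado + sweet potato: the both-tight solution has a negative serving — not a feasible corner.
banana + kale with both targets exact would need a negative amount; discard.
banana + sweet potato: intersection lies outside the first quadrant.
kale + sweet potato: the both-tight solution has a negative serving — not a feasible corner.
So the least-cost plan costs $2.99.

$2.99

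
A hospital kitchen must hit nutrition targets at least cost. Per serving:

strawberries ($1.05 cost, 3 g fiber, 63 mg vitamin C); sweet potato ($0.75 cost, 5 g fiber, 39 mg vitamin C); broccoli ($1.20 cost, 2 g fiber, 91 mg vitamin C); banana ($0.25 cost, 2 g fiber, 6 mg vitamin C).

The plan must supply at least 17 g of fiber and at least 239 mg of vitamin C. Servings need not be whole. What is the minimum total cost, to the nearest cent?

strawberries only: max(17/3, 239/63) = 5.667 servings → $5.95.
sweet potato only: max(17/5, 239/39) = 6.128 servings → $4.60.
broccoli only: max(17/2, 239/91) = 8.5 servings → $10.20.
banana only: max(17/2, 239/6) = 39.83 servings → $9.96.
strawberries + sweet potato with both tight: 2.687 servings and 1.788 servings → $4.16.
strawberries + broccoli: the both-tight solution has a negative serving — not a feasible corner.
strawberries + banana with both tight: 3.481 servings and 3.278 servings → $4.47.
sweet potato + broccoli with both tight: 2.836 servings and 1.411 servings → $3.82.
sweet potato + banana: intersection lies outside the first quadrant.
broccoli + banana with both tight: 2.212 servings and 6.288 servings → $4.23.
So the least-cost plan costs $3.82.

$3.82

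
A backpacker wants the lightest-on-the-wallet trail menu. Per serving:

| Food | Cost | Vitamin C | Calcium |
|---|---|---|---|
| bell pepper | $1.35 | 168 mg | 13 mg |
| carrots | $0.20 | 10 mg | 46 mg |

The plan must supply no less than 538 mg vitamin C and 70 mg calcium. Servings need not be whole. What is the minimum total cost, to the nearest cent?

Compare the cost at each extreme point of the feasible region.
bell pepper only: max(538/168, 70/13) = 5.385 servings → $7.27.
carrots only: max(538/10, 70/46) = 53.8 servings → $10.76.
bell pepper + carrots with both tight: 3.165 servings and 0.6273 servings → $4.40.
The minimum over all feasible corners is $4.40.

$4.40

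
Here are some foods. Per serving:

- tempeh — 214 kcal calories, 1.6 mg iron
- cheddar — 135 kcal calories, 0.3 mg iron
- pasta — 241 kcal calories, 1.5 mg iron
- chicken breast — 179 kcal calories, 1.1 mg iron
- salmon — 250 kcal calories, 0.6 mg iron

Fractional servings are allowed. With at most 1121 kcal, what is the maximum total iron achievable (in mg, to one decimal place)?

Iron per kcal: tempeh 0.007477, pasta 0.006224, chicken breast 0.006145, salmon 0.0024, cheddar 0.002222.
With no serving limits, spend the whole calories allowance on tempeh: 1121 kcal / 214 kcal × 1.6 mg = 8.4 mg.

8.4 mg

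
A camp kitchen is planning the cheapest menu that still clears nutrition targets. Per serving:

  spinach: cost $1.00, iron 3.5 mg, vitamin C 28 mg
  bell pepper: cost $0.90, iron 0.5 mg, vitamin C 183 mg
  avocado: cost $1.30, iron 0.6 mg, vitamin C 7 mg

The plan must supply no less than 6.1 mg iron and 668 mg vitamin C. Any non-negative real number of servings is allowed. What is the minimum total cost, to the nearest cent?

spinach only: max(6.1/3.5, 668/28) = 23.86 servings → $23.86.
bell pepper only: max(6.1/0.5, 668/183) = 12.2 servings → $10.98.
avocado only: max(6.1/0.6, 668/7) = 95.43 servings → $124.06.
spinach + bell pepper with both tight: 1.249 servings and 3.459 servings → $4.36.
spinach + avocado: intersection lies outside the first quadrant.
bell pepper + avocado with both tight: 3.369 servings and 7.359 servings → $12.60.
Cheapest feasible corner: $4.36.

$4.36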